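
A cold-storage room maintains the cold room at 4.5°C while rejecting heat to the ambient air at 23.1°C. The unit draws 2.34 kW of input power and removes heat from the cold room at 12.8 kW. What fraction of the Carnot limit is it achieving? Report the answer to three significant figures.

0.366

COP_actual = Q̇_C/Ẇ = 12.80/2.340 = 5.470.
In absolute terms T_C = 277.65 K and T_H = 296.25 K, so ΔT = 18.60 K.
COP_Carnot = T_C/ΔT = 277.65/18.60 = 14.93.
η_II = COP_actual/COP_Carnot = 5.470/14.93 = 0.3664.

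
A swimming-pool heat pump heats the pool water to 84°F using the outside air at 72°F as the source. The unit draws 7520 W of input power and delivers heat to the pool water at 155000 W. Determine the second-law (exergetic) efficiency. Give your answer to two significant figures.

0.45

COP_actual = Q̇_H/Ẇ = 155000/7520 = 20.61.
In absolute terms T_C = 295.37 K and T_H = 302.04 K, so ΔT = 6.667 K.
COP_Carnot = T_H/ΔT = 302.04/6.667 = 45.31.
η_II = COP_actual/COP_Carnot = 20.61/45.31 = 0.4549.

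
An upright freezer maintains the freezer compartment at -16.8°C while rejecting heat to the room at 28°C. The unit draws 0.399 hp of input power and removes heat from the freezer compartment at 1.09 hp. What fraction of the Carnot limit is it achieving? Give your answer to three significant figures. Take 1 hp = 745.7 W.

COP_actual = Q̇_C/Ẇ = 1.090/0.3990 = 2.732.
In absolute terms T_C = 256.35 K and T_H = 301.15 K, so ΔT = 44.80 K.
COP_Carnot = T_C/ΔT = 256.35/44.80 = 5.722.
η_II = COP_actual/COP_Carnot = 2.732/5.722 = 0.4774.

0.477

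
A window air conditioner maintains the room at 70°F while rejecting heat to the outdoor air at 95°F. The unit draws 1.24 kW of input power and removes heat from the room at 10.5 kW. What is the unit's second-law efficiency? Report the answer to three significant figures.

COP_actual = Q̇_C/Ẇ = 10.50/1.240 = 8.468.
In absolute terms T_C = 294.26 K and T_H = 308.15 K, so ΔT = 13.89 K.
COP_Carnot = T_C/ΔT = 294.26/13.89 = 21.19.
η_II = COP_actual/COP_Carnot = 8.468/21.19 = 0.3997.

0.400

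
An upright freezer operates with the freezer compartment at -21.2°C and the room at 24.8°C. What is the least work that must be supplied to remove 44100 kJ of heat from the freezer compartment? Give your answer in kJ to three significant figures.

8050 kJ

In absolute terms T_C = 251.95 K and T_H = 297.95 K, so ΔT = 46.00 K.
The reversible limit is COP_R = T_C/ΔT = 5.477, so W_min = Q_C/COP = Q_C·ΔT/T_C.
W_min = 44100 × 46.00/251.95 = 8052 kJ.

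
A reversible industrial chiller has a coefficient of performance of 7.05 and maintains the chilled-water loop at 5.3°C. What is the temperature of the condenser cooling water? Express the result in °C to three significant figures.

COP_R = T_C/(T_H − T_C) gives T_H − T_C = T_C/COP.
With T_C = 278.45 K, T_H = 278.45 × (1 + 1/7.05) = 317.95 K.
Converting, 317.95 K = 44.80°C.

44.8 °C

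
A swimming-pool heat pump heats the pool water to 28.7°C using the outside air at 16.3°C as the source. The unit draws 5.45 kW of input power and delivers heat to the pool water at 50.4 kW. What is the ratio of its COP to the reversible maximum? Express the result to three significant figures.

COP_actual = Q̇_H/Ẇ = 50.40/5.450 = 9.248.
In absolute terms T_C = 289.45 K and T_H = 301.85 K, so ΔT = 12.40 K.
COP_Carnot = T_H/ΔT = 301.85/12.40 = 24.34.
η_II = COP_actual/COP_Carnot = 9.248/24.34 = 0.3799.

0.380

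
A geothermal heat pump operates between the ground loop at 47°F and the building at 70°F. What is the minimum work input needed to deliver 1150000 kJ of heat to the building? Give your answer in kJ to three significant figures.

In absolute terms T_C = 281.48 K and T_H = 294.26 K, so ΔT = 12.78 K.
The reversible limit is COP_HP = T_H/ΔT = 23.03, so W_min = Q_H/COP = Q_H·ΔT/T_H.
W_min = 1150000 × 12.78/294.26 = 49940 kJ.

49900 kJ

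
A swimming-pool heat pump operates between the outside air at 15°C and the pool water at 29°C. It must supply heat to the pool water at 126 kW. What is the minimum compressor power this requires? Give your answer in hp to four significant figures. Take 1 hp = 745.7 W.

7.829 hp

In absolute terms T_C = 288.15 K and T_H = 302.15 K, so ΔT = 14.00 K.
COP_Carnot = T_H/ΔT = 302.15/14.00 = 21.58.
Ẇ_min = Q̇/COP_Carnot = 126.0/21.58 = 5.838 kW = 7.829 hp.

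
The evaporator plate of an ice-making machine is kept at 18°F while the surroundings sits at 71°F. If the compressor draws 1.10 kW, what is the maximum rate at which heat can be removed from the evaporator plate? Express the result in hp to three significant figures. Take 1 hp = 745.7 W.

In absolute terms T_C = 265.37 K and T_H = 294.82 K, so ΔT = 29.44 K.
COP_Carnot = T_C/ΔT = 265.37/29.44 = 9.013.
Q̇_max = COP_Carnot × Ẇ = 9.013 × 1.100 kW = 9.914 kW = 13.29 hp.

13.3 hp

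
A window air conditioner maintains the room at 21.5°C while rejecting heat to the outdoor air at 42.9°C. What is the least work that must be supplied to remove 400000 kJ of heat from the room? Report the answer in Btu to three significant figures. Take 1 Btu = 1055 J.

In absolute terms T_C = 294.65 K and T_H = 316.05 K, so ΔT = 21.40 K.
The reversible limit is COP_R = T_C/ΔT = 13.77, so W_min = Q_C/COP = Q_C·ΔT/T_C.
W_min = 400000 × 21.40/294.65 = 29050 kJ = 27540 Btu.

27500 Btu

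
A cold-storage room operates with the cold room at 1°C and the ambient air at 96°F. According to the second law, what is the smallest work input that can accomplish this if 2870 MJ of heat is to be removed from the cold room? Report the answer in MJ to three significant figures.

362 MJ

In absolute terms T_C = 274.15 K and T_H = 308.71 K, so ΔT = 34.56 K.
The reversible limit is COP_R = T_C/ΔT = 7.934, so W_min = Q_C/COP = Q_C·ΔT/T_C.
W_min = 2870 × 34.56/274.15 = 361.8 MJ.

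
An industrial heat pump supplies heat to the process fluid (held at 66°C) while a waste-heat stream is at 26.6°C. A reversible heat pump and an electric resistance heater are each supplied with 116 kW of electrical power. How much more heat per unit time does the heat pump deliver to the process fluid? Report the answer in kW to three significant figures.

In absolute terms T_C = 299.75 K and T_H = 339.15 K, so ΔT = 39.40 K.
COP_Carnot = T_H/ΔT = 339.15/39.40 = 8.608.
The heat pump delivers Q̇_H = COP × Ẇ = 998.5 kW; the resistance heater delivers Ẇ = 116.0 kW.
Extra = (COP − 1)·Ẇ = 882.5 kW.

883 kW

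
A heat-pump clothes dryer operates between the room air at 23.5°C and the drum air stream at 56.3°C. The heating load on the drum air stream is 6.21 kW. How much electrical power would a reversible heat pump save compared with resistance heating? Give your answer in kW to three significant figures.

In absolute terms T_C = 296.65 K and T_H = 329.45 K, so ΔT = 32.80 K.
COP_Carnot = T_H/ΔT = 329.45/32.80 = 10.04.
Resistance heating needs Ẇ_res = Q̇_H = 6.210 kW; the reversible heat pump needs only Ẇ_hp = Q̇_H/COP = 0.6183 kW.
Saving = 6.210 − 0.6183 = 5.592 kW.

5.59 kW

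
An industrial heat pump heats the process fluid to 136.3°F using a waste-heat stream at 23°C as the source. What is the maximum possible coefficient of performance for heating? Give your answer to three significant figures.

In absolute terms T_C = 296.15 K and T_H = 331.09 K, so ΔT = 34.94 K.
For a reversible cycle, COP_Carnot = T_H/ΔT = 331.09/34.94 = 9.475.

9.47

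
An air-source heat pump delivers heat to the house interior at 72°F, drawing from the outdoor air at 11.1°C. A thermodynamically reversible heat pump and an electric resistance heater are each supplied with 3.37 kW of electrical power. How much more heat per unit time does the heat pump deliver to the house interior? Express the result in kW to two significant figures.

In absolute terms T_C = 284.25 K and T_H = 295.37 K, so ΔT = 11.12 K.
COP_Carnot = T_H/ΔT = 295.37/11.12 = 26.56.
The heat pump delivers Q̇_H = COP × Ẇ = 89.50 kW; the resistance heater delivers Ẇ = 3.370 kW.
Extra = (COP − 1)·Ẇ = 86.13 kW.

86 kW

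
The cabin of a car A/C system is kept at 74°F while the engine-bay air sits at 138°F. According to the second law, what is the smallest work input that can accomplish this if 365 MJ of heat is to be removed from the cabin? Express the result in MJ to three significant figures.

43.8 MJ

In absolute terms T_C = 296.48 K and T_H = 332.04 K, so ΔT = 35.56 K.
The reversible limit is COP_R = T_C/ΔT = 8.339, so W_min = Q_C/COP = Q_C·ΔT/T_C.
W_min = 365.0 × 35.56/296.48 = 43.77 MJ.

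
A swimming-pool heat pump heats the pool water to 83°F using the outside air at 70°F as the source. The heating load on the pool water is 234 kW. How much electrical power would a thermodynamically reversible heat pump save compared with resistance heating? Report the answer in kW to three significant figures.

228 kW

In absolute terms T_C = 294.26 K and T_H = 301.48 K, so ΔT = 7.222 K.
COP_Carnot = T_H/ΔT = 301.48/7.222 = 41.74.
Resistance heating needs Ẇ_res = Q̇_H = 234.0 kW; the reversible heat pump needs only Ẇ_hp = Q̇_H/COP = 5.606 kW.
Saving = 234.0 − 5.606 = 228.4 kW.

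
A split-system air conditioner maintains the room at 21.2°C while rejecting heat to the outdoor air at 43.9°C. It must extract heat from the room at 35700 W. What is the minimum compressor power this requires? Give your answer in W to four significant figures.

2753 W

In absolute terms T_C = 294.35 K and T_H = 317.05 K, so ΔT = 22.70 K.
COP_Carnot = T_C/ΔT = 294.35/22.70 = 12.97.
Ẇ_min = Q̇/COP_Carnot = 35700/12.97 = 2753 W.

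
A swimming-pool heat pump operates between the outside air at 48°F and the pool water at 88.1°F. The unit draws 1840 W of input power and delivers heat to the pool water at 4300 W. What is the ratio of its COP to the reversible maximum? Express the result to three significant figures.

0.171

COP_actual = Q̇_H/Ẇ = 4300/1840 = 2.337.
In absolute terms T_C = 282.04 K and T_H = 304.32 K, so ΔT = 22.28 K.
COP_Carnot = T_H/ΔT = 304.32/22.28 = 13.66.
η_II = COP_actual/COP_Carnot = 2.337/13.66 = 0.1711.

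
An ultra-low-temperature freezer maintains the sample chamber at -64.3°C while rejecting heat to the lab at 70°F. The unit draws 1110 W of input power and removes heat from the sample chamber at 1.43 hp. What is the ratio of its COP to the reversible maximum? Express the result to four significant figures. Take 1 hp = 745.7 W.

0.3929

Converting, Q̇_C = 1.430 hp = 1066 W, so COP_actual = Q̇_C/Ẇ = 1066/1110 = 0.9607.
In absolute terms T_C = 208.85 K and T_H = 294.26 K, so ΔT = 85.41 K.
COP_Carnot = T_C/ΔT = 208.85/85.41 = 2.445.
η_II = COP_actual/COP_Carnot = 0.9607/2.445 = 0.3929.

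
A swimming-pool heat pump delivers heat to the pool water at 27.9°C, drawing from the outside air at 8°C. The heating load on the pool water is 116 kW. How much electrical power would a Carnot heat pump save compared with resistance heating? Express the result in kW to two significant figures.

110 kW

In absolute terms T_C = 281.15 K and T_H = 301.05 K, so ΔT = 19.90 K.
COP_Carnot = T_H/ΔT = 301.05/19.90 = 15.13.
Resistance heating needs Ẇ_res = Q̇_H = 116.0 kW; the reversible heat pump needs only Ẇ_hp = Q̇_H/COP = 7.668 kW.
Saving = 116.0 − 7.668 = 108.3 kW.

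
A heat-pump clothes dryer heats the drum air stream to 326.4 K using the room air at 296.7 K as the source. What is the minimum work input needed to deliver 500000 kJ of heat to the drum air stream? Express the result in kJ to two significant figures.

The reservoir spacing is ΔT = 326.4 − 296.7 = 29.70 K.
The reversible limit is COP_HP = T_H/ΔT = 10.99, so W_min = Q_H/COP = Q_H·ΔT/T_H.
W_min = 500000 × 29.70/326.40 = 45500 kJ.

45000 kJ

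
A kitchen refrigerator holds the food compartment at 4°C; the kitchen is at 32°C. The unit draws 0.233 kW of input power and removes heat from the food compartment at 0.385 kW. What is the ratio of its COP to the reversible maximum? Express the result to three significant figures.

COP_actual = Q̇_C/Ẇ = 0.3850/0.2330 = 1.652.
In absolute terms T_C = 277.15 K and T_H = 305.15 K, so ΔT = 28.00 K.
COP_Carnot = T_C/ΔT = 277.15/28.00 = 9.898.
η_II = COP_actual/COP_Carnot = 1.652/9.898 = 0.1669.

0.167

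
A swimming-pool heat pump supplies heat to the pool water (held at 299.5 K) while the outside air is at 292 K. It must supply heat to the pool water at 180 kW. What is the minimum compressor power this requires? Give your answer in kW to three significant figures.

4.51 kW

The reservoir spacing is ΔT = 299.5 − 292 = 7.500 K.
COP_Carnot = T_H/ΔT = 299.50/7.500 = 39.93.
Ẇ_min = Q̇/COP_Carnot = 180.0/39.93 = 4.508 kW.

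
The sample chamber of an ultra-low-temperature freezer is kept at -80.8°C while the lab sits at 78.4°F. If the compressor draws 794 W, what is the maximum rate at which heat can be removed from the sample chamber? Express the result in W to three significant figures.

In absolute terms T_C = 192.35 K and T_H = 298.93 K, so ΔT = 106.6 K.
COP_Carnot = T_C/ΔT = 192.35/106.6 = 1.805.
Q̇_max = COP_Carnot × Ẇ = 1.805 × 794.0 W = 1433 W.

1430 W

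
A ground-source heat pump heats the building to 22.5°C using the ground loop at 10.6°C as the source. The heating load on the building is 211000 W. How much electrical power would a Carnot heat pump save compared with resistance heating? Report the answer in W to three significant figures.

In absolute terms T_C = 283.75 K and T_H = 295.65 K, so ΔT = 11.90 K.
COP_Carnot = T_H/ΔT = 295.65/11.90 = 24.84.
Resistance heating needs Ẇ_res = Q̇_H = 211000 W; the reversible heat pump needs only Ẇ_hp = Q̇_H/COP = 8493 W.
Saving = 211000 − 8493 = 202500 W.

203000 W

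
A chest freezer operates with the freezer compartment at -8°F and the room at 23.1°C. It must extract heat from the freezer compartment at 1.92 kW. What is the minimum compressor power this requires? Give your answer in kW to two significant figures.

0.35 kW

In absolute terms T_C = 250.93 K and T_H = 296.25 K, so ΔT = 45.32 K.
COP_Carnot = T_C/ΔT = 250.93/45.32 = 5.537.
Ẇ_min = Q̇/COP_Carnot = 1.920/5.537 = 0.3468 kW.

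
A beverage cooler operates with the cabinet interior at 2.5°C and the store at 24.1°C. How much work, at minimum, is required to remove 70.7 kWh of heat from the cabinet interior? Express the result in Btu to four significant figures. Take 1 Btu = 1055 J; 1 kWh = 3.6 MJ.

18900 Btu

In absolute terms T_C = 275.65 K and T_H = 297.25 K, so ΔT = 21.60 K.
The reversible limit is COP_R = T_C/ΔT = 12.76, so W_min = Q_C/COP = Q_C·ΔT/T_C.
W_min = 70.70 × 21.60/275.65 = 5.540 kWh = 18900 Btu.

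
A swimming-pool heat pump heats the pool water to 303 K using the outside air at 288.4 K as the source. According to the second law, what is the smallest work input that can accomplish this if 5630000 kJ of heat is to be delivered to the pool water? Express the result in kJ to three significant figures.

The reservoir spacing is ΔT = 303 − 288.4 = 14.60 K.
The reversible limit is COP_HP = T_H/ΔT = 20.75, so W_min = Q_H/COP = Q_H·ΔT/T_H.
W_min = 5630000 × 14.60/303.00 = 271300 kJ.

271000 kJ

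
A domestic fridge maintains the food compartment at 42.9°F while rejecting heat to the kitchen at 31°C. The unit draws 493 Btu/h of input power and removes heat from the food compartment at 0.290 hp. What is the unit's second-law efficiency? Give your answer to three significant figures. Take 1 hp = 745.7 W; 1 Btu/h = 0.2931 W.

Converting, Q̇_C = 0.2900 hp = 737.8 Btu/h, so COP_actual = Q̇_C/Ẇ = 737.8/493.0 = 1.497.
In absolute terms T_C = 279.21 K and T_H = 304.15 K, so ΔT = 24.94 K.
COP_Carnot = T_C/ΔT = 279.21/24.94 = 11.19.
η_II = COP_actual/COP_Carnot = 1.497/11.19 = 0.1337.

0.134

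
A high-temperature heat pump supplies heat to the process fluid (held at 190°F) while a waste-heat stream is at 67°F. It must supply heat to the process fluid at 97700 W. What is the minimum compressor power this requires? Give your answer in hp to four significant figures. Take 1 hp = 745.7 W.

24.81 hp

In absolute terms T_C = 292.59 K and T_H = 360.93 K, so ΔT = 68.33 K.
COP_Carnot = T_H/ΔT = 360.93/68.33 = 5.282.
Ẇ_min = Q̇/COP_Carnot = 97700/5.282 = 18500 W = 24.81 hp.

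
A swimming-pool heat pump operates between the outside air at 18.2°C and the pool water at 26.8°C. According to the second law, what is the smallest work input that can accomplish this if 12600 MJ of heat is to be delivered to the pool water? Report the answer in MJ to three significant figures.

361 MJ

In absolute terms T_C = 291.35 K and T_H = 299.95 K, so ΔT = 8.600 K.
The reversible limit is COP_HP = T_H/ΔT = 34.88, so W_min = Q_H/COP = Q_H·ΔT/T_H.
W_min = 12600 × 8.600/299.95 = 361.3 MJ.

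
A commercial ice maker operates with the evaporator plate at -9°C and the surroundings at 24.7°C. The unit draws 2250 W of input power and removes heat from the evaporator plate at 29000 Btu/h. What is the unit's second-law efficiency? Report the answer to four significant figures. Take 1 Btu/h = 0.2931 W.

Converting, Q̇_C = 29000 Btu/h = 8500 W, so COP_actual = Q̇_C/Ẇ = 8500/2250 = 3.778.
In absolute terms T_C = 264.15 K and T_H = 297.85 K, so ΔT = 33.70 K.
COP_Carnot = T_C/ΔT = 264.15/33.70 = 7.838.
η_II = COP_actual/COP_Carnot = 3.778/7.838 = 0.4820.

0.4820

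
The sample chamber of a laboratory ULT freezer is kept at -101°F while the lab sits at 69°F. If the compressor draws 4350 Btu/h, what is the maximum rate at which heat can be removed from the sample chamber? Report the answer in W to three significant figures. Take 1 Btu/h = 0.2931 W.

In absolute terms T_C = 199.26 K and T_H = 293.71 K, so ΔT = 94.44 K.
COP_Carnot = T_C/ΔT = 199.26/94.44 = 2.110.
Q̇_max = COP_Carnot × Ẇ = 2.110 × 4350 Btu/h = 9178 Btu/h = 2690 W.

2690 W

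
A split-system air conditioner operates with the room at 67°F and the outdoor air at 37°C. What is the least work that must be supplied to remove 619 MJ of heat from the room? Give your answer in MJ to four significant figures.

37.14 MJ

In absolute terms T_C = 292.59 K and T_H = 310.15 K, so ΔT = 17.56 K.
The reversible limit is COP_R = T_C/ΔT = 16.67, so W_min = Q_C/COP = Q_C·ΔT/T_C.
W_min = 619.0 × 17.56/292.59 = 37.14 MJ.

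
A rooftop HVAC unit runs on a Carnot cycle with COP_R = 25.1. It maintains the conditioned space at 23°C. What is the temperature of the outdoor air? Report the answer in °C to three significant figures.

COP_R = T_C/(T_H − T_C) gives T_H − T_C = T_C/COP.
With T_C = 296.15 K, T_H = 296.15 × (1 + 1/25.1) = 307.95 K.
Converting, 307.95 K = 34.80°C.

34.8 °C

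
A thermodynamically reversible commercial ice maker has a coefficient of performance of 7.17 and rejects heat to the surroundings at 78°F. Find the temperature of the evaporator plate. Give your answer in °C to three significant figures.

-11.0 °C

For a Carnot refrigerator COP_R = T_C/(T_H − T_C), so T_C = COP·T_H/(1 + COP).
With T_H = 298.71 K, T_C = 7.17 × 298.71/8.170 = 262.14 K.
Converting, 262.14 K = -11.01°C.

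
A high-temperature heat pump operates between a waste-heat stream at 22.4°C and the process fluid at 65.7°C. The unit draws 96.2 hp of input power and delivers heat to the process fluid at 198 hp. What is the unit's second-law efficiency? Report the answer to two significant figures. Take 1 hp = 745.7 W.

0.26

COP_actual = Q̇_H/Ẇ = 198.0/96.20 = 2.058.
In absolute terms T_C = 295.55 K and T_H = 338.85 K, so ΔT = 43.30 K.
COP_Carnot = T_H/ΔT = 338.85/43.30 = 7.826.
η_II = COP_actual/COP_Carnot = 2.058/7.826 = 0.2630.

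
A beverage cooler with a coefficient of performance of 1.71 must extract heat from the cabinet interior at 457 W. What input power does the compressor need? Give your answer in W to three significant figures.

Ẇ = Q̇_C/COP = 457.0/1.71 = 267.3 W.

267 W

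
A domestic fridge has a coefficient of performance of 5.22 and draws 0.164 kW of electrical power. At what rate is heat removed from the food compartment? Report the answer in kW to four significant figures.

0.8561 kW

Q̇_C = COP × Ẇ = 5.22 × 0.1640 = 0.8561 kW.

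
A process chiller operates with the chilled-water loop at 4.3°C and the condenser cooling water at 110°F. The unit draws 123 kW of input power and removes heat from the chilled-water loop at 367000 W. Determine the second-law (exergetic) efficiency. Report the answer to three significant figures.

0.420

Converting, Q̇_C = 367000 W = 367.0 kW, so COP_actual = Q̇_C/Ẇ = 367.0/123.0 = 2.984.
In absolute terms T_C = 277.45 K and T_H = 316.48 K, so ΔT = 39.03 K.
COP_Carnot = T_C/ΔT = 277.45/39.03 = 7.108.
η_II = COP_actual/COP_Carnot = 2.984/7.108 = 0.4198.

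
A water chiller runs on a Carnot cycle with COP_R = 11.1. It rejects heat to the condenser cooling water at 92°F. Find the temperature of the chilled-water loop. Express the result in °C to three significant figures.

For a Carnot refrigerator COP_R = T_C/(T_H − T_C), so T_C = COP·T_H/(1 + COP).
With T_H = 306.48 K, T_C = 11.1 × 306.48/12.10 = 281.15 K.
Converting, 281.15 K = 8.00°C.

8.00 °C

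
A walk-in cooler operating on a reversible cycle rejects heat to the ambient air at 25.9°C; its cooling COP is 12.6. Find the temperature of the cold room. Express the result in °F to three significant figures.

For a Carnot refrigerator COP_R = T_C/(T_H − T_C), so T_C = COP·T_H/(1 + COP).
With T_H = 299.05 K, T_C = 12.6 × 299.05/13.60 = 277.06 K.
Converting, 277.06 K = 39.04°F.

39.0 °F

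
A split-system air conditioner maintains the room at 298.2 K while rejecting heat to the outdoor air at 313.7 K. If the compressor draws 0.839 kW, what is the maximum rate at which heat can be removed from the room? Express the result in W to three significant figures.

16100 W

The reservoir spacing is ΔT = 313.7 − 298.2 = 15.50 K.
COP_Carnot = T_C/ΔT = 298.20/15.50 = 19.24.
Q̇_max = COP_Carnot × Ẇ = 19.24 × 0.8390 kW = 16.14 kW = 16140 W.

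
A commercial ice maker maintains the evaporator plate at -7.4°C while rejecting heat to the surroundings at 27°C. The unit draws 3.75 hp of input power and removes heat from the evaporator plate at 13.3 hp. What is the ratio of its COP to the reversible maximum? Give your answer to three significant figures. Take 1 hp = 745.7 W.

COP_actual = Q̇_C/Ẇ = 13.30/3.750 = 3.547.
In absolute terms T_C = 265.75 K and T_H = 300.15 K, so ΔT = 34.40 K.
COP_Carnot = T_C/ΔT = 265.75/34.40 = 7.725.
η_II = COP_actual/COP_Carnot = 3.547/7.725 = 0.4591.

0.459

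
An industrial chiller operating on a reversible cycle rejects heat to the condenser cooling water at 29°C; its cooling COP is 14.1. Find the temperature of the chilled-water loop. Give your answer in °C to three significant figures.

8.99 °C

For a Carnot refrigerator COP_R = T_C/(T_H − T_C), so T_C = COP·T_H/(1 + COP).
With T_H = 302.15 K, T_C = 14.1 × 302.15/15.10 = 282.14 K.
Converting, 282.14 K = 8.99°C.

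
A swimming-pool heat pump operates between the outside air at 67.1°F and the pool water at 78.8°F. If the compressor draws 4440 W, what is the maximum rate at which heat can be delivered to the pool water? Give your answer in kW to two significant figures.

200 kW

In absolute terms T_C = 292.65 K and T_H = 299.15 K, so ΔT = 6.500 K.
COP_Carnot = T_H/ΔT = 299.15/6.500 = 46.02.
Q̇_max = COP_Carnot × Ẇ = 46.02 × 4440 W = 204300 W = 204.3 kW.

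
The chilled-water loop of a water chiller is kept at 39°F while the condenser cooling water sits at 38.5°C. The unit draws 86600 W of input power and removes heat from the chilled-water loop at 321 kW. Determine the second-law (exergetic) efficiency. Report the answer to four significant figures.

0.4631

Converting, Q̇_C = 321.0 kW = 321000 W, so COP_actual = Q̇_C/Ẇ = 321000/86600 = 3.707.
In absolute terms T_C = 277.04 K and T_H = 311.65 K, so ΔT = 34.61 K.
COP_Carnot = T_C/ΔT = 277.04/34.61 = 8.004.
η_II = COP_actual/COP_Carnot = 3.707/8.004 = 0.4631.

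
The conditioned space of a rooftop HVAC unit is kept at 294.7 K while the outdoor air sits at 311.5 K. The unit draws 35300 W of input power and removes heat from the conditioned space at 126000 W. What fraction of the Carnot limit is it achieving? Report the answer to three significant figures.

COP_actual = Q̇_C/Ẇ = 126000/35300 = 3.569.
The reservoir spacing is ΔT = 311.5 − 294.7 = 16.80 K.
COP_Carnot = T_C/ΔT = 294.70/16.80 = 17.54.
η_II = COP_actual/COP_Carnot = 3.569/17.54 = 0.2035.

0.203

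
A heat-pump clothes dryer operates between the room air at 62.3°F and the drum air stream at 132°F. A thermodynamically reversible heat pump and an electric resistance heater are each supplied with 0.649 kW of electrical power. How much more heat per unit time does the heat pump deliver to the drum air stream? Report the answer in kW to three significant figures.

In absolute terms T_C = 289.98 K and T_H = 328.71 K, so ΔT = 38.72 K.
COP_Carnot = T_H/ΔT = 328.71/38.72 = 8.489.
The heat pump delivers Q̇_H = COP × Ẇ = 5.509 kW; the resistance heater delivers Ẇ = 0.6490 kW.
Extra = (COP − 1)·Ẇ = 4.860 kW.

4.86 kW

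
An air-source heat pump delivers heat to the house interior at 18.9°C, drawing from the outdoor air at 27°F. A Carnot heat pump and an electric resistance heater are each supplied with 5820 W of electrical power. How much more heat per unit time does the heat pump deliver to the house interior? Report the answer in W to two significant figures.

In absolute terms T_C = 270.37 K and T_H = 292.05 K, so ΔT = 21.68 K.
COP_Carnot = T_H/ΔT = 292.05/21.68 = 13.47.
The heat pump delivers Q̇_H = COP × Ẇ = 78410 W; the resistance heater delivers Ẇ = 5820 W.
Extra = (COP − 1)·Ẇ = 72590 W.

73000 W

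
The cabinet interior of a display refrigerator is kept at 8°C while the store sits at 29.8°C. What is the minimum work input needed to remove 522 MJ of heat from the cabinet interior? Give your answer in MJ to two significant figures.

40 MJ

In absolute terms T_C = 281.15 K and T_H = 302.95 K, so ΔT = 21.80 K.
The reversible limit is COP_R = T_C/ΔT = 12.90, so W_min = Q_C/COP = Q_C·ΔT/T_C.
W_min = 522.0 × 21.80/281.15 = 40.48 MJ.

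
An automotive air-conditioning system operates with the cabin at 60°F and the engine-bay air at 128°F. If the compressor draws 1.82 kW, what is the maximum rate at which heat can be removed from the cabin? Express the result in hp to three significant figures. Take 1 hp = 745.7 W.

In absolute terms T_C = 288.71 K and T_H = 326.48 K, so ΔT = 37.78 K.
COP_Carnot = T_C/ΔT = 288.71/37.78 = 7.642.
Q̇_max = COP_Carnot × Ẇ = 7.642 × 1.820 kW = 13.91 kW = 18.65 hp.

18.7 hp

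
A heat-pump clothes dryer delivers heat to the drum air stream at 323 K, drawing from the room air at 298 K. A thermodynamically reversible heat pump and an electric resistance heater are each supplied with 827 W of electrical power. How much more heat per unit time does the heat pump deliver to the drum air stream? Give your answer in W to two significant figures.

The reservoir spacing is ΔT = 323 − 298 = 25.00 K.
COP_Carnot = T_H/ΔT = 323.00/25.00 = 12.92.
The heat pump delivers Q̇_H = COP × Ẇ = 10680 W; the resistance heater delivers Ẇ = 827.0 W.
Extra = (COP − 1)·Ẇ = 9858 W.

9900 W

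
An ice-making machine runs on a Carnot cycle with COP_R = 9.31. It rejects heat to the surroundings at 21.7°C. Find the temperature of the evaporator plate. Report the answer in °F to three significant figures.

For a Carnot refrigerator COP_R = T_C/(T_H − T_C), so T_C = COP·T_H/(1 + COP).
With T_H = 294.85 K, T_C = 9.31 × 294.85/10.31 = 266.25 K.
Converting, 266.25 K = 19.58°F.

19.6 °F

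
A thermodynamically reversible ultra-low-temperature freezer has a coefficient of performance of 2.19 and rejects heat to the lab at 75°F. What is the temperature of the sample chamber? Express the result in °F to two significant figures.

For a Carnot refrigerator COP_R = T_C/(T_H − T_C), so T_C = COP·T_H/(1 + COP).
With T_H = 297.04 K, T_C = 2.19 × 297.04/3.190 = 203.92 K.
Converting, 203.92 K = -92.61°F.

-93 °F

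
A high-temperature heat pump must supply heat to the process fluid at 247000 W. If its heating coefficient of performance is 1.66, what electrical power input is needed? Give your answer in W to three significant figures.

149000 W

Ẇ = Q̇_H/COP_HP = 247000/1.66 = 148800 W.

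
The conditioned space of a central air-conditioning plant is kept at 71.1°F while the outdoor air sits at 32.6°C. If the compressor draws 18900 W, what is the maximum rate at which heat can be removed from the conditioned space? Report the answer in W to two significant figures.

In absolute terms T_C = 294.87 K and T_H = 305.75 K, so ΔT = 10.88 K.
COP_Carnot = T_C/ΔT = 294.87/10.88 = 27.11.
Q̇_max = COP_Carnot × Ẇ = 27.11 × 18900 W = 512300 W.

510000 W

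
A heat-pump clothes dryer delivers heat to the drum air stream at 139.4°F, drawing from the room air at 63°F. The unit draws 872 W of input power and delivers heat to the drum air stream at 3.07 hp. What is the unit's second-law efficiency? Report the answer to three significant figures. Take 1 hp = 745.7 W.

Converting, Q̇_H = 3.070 hp = 2289 W, so COP_actual = Q̇_H/Ẇ = 2289/872.0 = 2.625.
In absolute terms T_C = 290.37 K and T_H = 332.82 K, so ΔT = 42.44 K.
COP_Carnot = T_H/ΔT = 332.82/42.44 = 7.841.
η_II = COP_actual/COP_Carnot = 2.625/7.841 = 0.3348.

0.335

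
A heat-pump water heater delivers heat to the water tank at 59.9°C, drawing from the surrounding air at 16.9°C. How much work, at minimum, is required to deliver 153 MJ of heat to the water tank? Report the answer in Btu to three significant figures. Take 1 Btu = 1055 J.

In absolute terms T_C = 290.05 K and T_H = 333.05 K, so ΔT = 43.00 K.
The reversible limit is COP_HP = T_H/ΔT = 7.745, so W_min = Q_H/COP = Q_H·ΔT/T_H.
W_min = 153.0 × 43.00/333.05 = 19.75 MJ = 18720 Btu.

18700 Btu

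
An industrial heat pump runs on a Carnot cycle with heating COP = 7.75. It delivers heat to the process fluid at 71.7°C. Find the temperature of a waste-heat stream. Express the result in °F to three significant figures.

COP_HP = T_H/(T_H − T_C) gives T_H − T_C = T_H/COP.
With T_H = 344.85 K, T_C = 344.85 × (1 − 1/7.75) = 300.35 K.
Converting, 300.35 K = 80.97°F.

81.0 °F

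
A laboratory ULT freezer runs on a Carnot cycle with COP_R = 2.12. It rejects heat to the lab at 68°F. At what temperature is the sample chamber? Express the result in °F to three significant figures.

For a Carnot refrigerator COP_R = T_C/(T_H − T_C), so T_C = COP·T_H/(1 + COP).
With T_H = 293.15 K, T_C = 2.12 × 293.15/3.120 = 199.19 K.
Converting, 199.19 K = -101.13°F.

-101 °F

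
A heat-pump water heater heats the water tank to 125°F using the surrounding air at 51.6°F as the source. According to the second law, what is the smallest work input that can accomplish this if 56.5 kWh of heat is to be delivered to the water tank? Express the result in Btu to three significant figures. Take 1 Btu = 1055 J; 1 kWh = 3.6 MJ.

24200 Btu

In absolute terms T_C = 284.04 K and T_H = 324.82 K, so ΔT = 40.78 K.
The reversible limit is COP_HP = T_H/ΔT = 7.966, so W_min = Q_H/COP = Q_H·ΔT/T_H.
W_min = 56.50 × 40.78/324.82 = 7.093 kWh = 24200 Btu.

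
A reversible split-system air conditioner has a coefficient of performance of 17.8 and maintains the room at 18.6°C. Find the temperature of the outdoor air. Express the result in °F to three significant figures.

95.0 °F

COP_R = T_C/(T_H − T_C) gives T_H − T_C = T_C/COP.
With T_C = 291.75 K, T_H = 291.75 × (1 + 1/17.8) = 308.14 K.
Converting, 308.14 K = 94.98°F.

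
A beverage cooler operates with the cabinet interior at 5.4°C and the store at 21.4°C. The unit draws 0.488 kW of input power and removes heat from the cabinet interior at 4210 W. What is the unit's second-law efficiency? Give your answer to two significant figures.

0.50

Converting, Q̇_C = 4210 W = 4.210 kW, so COP_actual = Q̇_C/Ẇ = 4.210/0.4880 = 8.627.
In absolute terms T_C = 278.55 K and T_H = 294.55 K, so ΔT = 16.00 K.
COP_Carnot = T_C/ΔT = 278.55/16.00 = 17.41.
η_II = COP_actual/COP_Carnot = 8.627/17.41 = 0.4955.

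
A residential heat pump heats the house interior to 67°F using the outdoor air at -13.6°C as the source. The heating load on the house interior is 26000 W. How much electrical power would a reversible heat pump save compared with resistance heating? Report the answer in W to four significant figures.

23060 W

In absolute terms T_C = 259.55 K and T_H = 292.59 K, so ΔT = 33.04 K.
COP_Carnot = T_H/ΔT = 292.59/33.04 = 8.855.
Resistance heating needs Ẇ_res = Q̇_H = 26000 W; the reversible heat pump needs only Ẇ_hp = Q̇_H/COP = 2936 W.
Saving = 26000 − 2936 = 23060 W.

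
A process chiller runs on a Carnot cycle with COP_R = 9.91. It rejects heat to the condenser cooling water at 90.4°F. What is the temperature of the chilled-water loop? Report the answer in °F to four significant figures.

39.98 °F

For a Carnot refrigerator COP_R = T_C/(T_H − T_C), so T_C = COP·T_H/(1 + COP).
With T_H = 305.59 K, T_C = 9.91 × 305.59/10.91 = 277.58 K.
Converting, 277.58 K = 39.98°F.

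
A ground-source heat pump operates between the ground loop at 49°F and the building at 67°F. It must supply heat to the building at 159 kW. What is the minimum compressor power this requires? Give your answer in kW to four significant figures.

5.434 kW

In absolute terms T_C = 282.59 K and T_H = 292.59 K, so ΔT = 10.00 K.
COP_Carnot = T_H/ΔT = 292.59/10.00 = 29.26.
Ẇ_min = Q̇/COP_Carnot = 159.0/29.26 = 5.434 kW.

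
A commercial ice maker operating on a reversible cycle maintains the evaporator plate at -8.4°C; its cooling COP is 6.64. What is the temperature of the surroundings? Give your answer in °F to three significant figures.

COP_R = T_C/(T_H − T_C) gives T_H − T_C = T_C/COP.
With T_C = 264.75 K, T_H = 264.75 × (1 + 1/6.64) = 304.62 K.
Converting, 304.62 K = 88.65°F.

88.6 °F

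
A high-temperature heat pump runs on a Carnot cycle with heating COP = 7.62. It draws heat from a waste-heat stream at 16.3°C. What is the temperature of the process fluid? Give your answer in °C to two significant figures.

COP_HP = T_H/(T_H − T_C) rearranges to T_H = COP·T_C/(COP − 1).
With T_C = 289.45 K, T_H = 7.62 × 289.45/6.620 = 333.17 K.
Converting, 333.17 K = 60.02°C.

60 °C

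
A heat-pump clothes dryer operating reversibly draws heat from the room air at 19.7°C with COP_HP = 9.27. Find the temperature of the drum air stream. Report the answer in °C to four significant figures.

55.11 °C

COP_HP = T_H/(T_H − T_C) rearranges to T_H = COP·T_C/(COP − 1).
With T_C = 292.85 K, T_H = 9.27 × 292.85/8.270 = 328.26 K.
Converting, 328.26 K = 55.11°C.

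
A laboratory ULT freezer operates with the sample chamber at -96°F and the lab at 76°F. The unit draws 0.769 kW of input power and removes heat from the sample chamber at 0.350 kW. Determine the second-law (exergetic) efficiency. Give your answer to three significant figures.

COP_actual = Q̇_C/Ẇ = 0.3500/0.7690 = 0.4551.
In absolute terms T_C = 202.04 K and T_H = 297.59 K, so ΔT = 95.56 K.
COP_Carnot = T_C/ΔT = 202.04/95.56 = 2.114.
η_II = COP_actual/COP_Carnot = 0.4551/2.114 = 0.2153.

0.215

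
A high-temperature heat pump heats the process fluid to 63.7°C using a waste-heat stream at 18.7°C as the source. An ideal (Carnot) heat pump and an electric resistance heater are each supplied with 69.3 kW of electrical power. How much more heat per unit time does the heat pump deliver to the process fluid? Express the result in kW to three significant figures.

In absolute terms T_C = 291.85 K and T_H = 336.85 K, so ΔT = 45.00 K.
COP_Carnot = T_H/ΔT = 336.85/45.00 = 7.486.
The heat pump delivers Q̇_H = COP × Ẇ = 518.7 kW; the resistance heater delivers Ẇ = 69.30 kW.
Extra = (COP − 1)·Ẇ = 449.4 kW.

449 kW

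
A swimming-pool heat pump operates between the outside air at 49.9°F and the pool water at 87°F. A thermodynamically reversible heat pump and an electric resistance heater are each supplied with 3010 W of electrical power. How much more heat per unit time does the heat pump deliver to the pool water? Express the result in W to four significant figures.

In absolute terms T_C = 283.09 K and T_H = 303.71 K, so ΔT = 20.61 K.
COP_Carnot = T_H/ΔT = 303.71/20.61 = 14.74.
The heat pump delivers Q̇_H = COP × Ẇ = 44350 W; the resistance heater delivers Ẇ = 3010 W.
Extra = (COP − 1)·Ẇ = 41340 W.

41340 W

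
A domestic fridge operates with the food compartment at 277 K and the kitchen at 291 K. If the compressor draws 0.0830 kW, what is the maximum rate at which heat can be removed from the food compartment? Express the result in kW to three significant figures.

The reservoir spacing is ΔT = 291 − 277 = 14.00 K.
COP_Carnot = T_C/ΔT = 277.00/14.00 = 19.79.
Q̇_max = COP_Carnot × Ẇ = 19.79 × 0.08300 kW = 1.642 kW.

1.64 kW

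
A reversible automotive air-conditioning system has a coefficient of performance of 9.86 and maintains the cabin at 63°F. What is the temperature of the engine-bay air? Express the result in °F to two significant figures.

COP_R = T_C/(T_H − T_C) gives T_H − T_C = T_C/COP.
With T_C = 290.37 K, T_H = 290.37 × (1 + 1/9.86) = 319.82 K.
Converting, 319.82 K = 116.01°F.

120 °F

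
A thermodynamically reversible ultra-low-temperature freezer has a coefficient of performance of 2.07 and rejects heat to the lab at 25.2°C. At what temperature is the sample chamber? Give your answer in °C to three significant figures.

For a Carnot refrigerator COP_R = T_C/(T_H − T_C), so T_C = COP·T_H/(1 + COP).
With T_H = 298.35 K, T_C = 2.07 × 298.35/3.070 = 201.17 K.
Converting, 201.17 K = -71.98°C.

-72.0 °C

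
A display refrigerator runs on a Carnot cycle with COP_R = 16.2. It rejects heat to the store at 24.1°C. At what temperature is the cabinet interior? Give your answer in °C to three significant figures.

For a Carnot refrigerator COP_R = T_C/(T_H − T_C), so T_C = COP·T_H/(1 + COP).
With T_H = 297.25 K, T_C = 16.2 × 297.25/17.20 = 279.97 K.
Converting, 279.97 K = 6.82°C.

6.82 °C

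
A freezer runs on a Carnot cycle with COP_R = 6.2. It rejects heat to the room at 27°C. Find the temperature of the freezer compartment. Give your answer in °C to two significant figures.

For a Carnot refrigerator COP_R = T_C/(T_H − T_C), so T_C = COP·T_H/(1 + COP).
With T_H = 300.15 K, T_C = 6.2 × 300.15/7.200 = 258.46 K.
Converting, 258.46 K = -14.69°C.

-15 °C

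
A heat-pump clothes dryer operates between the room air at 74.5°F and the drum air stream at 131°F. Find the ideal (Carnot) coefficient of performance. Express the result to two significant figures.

10

In absolute terms T_C = 296.76 K and T_H = 328.15 K, so ΔT = 31.39 K.
For a reversible cycle, COP_Carnot = T_H/ΔT = 328.15/31.39 = 10.45.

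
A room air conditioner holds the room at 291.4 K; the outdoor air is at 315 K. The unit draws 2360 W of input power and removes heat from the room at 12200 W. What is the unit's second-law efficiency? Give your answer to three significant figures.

COP_actual = Q̇_C/Ẇ = 12200/2360 = 5.169.
The reservoir spacing is ΔT = 315 − 291.4 = 23.60 K.
COP_Carnot = T_C/ΔT = 291.40/23.60 = 12.35.
η_II = COP_actual/COP_Carnot = 5.169/12.35 = 0.4187.

0.419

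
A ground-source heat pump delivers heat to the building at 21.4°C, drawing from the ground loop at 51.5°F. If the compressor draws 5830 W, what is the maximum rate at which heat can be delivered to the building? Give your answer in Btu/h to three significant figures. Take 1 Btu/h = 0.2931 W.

In absolute terms T_C = 283.98 K and T_H = 294.55 K, so ΔT = 10.57 K.
COP_Carnot = T_H/ΔT = 294.55/10.57 = 27.88.
Q̇_max = COP_Carnot × Ẇ = 27.88 × 5830 W = 162500 W = 554500 Btu/h.

554000 Btu/h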